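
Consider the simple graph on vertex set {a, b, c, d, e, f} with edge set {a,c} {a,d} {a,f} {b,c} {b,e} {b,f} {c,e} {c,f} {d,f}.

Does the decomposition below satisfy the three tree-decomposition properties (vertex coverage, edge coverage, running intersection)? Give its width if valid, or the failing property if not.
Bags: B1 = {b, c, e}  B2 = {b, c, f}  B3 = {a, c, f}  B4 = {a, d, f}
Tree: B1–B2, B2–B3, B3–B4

Vertex coverage: the bags together contain {a, b, c, d, e, f}, the full vertex set. Edge coverage: each edge of G has both endpoints in at least one bag. Running intersection: for every vertex, the bags containing it form a connected subtree. All three properties hold, so this is a valid tree decomposition of width max|bag| − 1 = 2, and hence tw(G) ≤ 2.

Yes; width 2.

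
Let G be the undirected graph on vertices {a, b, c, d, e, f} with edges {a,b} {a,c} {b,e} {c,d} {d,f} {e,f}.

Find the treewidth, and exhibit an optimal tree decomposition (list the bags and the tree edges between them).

Each bag holds 3 vertices, so the decomposition has width 2, which upper-bounds the treewidth. For the lower bound, G contains the cycle b–a–c–d–f–e–b, so G is not a forest; only forests have treewidth ≤ 1, hence tw(G) ≥ 2. Therefore the treewidth is 2.

Treewidth 2.
One such decomposition:
Bags: B1 = {a, b, c}  B2 = {b, c, d}  B3 = {b, d, f}  B4 = {b, e, f}
Tree: B1–B2, B2–B3, B3–B4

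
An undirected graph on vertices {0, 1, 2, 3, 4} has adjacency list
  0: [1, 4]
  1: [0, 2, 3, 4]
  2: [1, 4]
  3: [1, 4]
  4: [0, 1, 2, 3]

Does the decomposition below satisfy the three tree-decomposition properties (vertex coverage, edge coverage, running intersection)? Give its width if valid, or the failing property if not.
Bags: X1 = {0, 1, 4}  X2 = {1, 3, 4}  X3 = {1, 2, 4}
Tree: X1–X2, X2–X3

Every vertex of G appears in some bag (union = {0, 1, 2, 3, 4}); every edge is covered by a bag; and for each vertex v the set of bags containing v is connected in the bag tree. The decomposition is therefore valid. The largest bag has 3 vertices, so the width is 2.

Yes; width 2.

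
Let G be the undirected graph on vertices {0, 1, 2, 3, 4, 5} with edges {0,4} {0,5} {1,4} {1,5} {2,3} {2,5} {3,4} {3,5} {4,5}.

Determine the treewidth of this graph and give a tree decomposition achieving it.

The largest bag has 3 vertices, giving width 2; this decomposition certifies tw(G) ≤ 2. On the other hand G contains the 3-clique {2, 3, 5}. A clique must lie in a single bag of any decomposition, so no decomposition can have width below 2. The upper and lower bounds meet at 2, so that is the treewidth.

Treewidth 2.
One such decomposition:
Bags: B1 = {0, 4, 5}  B2 = {3, 4, 5}  B3 = {1, 4, 5}  B4 = {2, 3, 5}
Tree: B1–B2, B2–B3, B2–B4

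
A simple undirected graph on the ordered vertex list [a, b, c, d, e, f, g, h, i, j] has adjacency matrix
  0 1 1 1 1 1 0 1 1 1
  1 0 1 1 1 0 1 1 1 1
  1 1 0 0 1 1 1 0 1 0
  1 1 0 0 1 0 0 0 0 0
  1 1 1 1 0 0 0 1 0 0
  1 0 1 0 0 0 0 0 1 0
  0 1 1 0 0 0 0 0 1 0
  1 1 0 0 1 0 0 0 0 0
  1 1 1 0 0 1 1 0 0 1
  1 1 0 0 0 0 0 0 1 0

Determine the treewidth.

A width-3 tree decomposition is:
Bags: B1 = {a, c, f, i}  B2 = {a, b, c, i}  B3 = {b, c, g, i}  B4 = {a, b, c, e}  B5 = {a, b, e, h}  B6 = {a, b, d, e}  B7 = {a, b, i, j}
Tree: B1–B2, B2–B3, B2–B4, B4–B5, B4–B6, B2–B7
Each bag holds 4 vertices, so the decomposition has width 3, which upper-bounds the treewidth. For the lower bound, the 4 vertices {a, c, f, i} are pairwise adjacent, and any tree decomposition puts a clique entirely inside one bag — forcing width ≥ 3. Hence tw(G) = 3 exactly.

3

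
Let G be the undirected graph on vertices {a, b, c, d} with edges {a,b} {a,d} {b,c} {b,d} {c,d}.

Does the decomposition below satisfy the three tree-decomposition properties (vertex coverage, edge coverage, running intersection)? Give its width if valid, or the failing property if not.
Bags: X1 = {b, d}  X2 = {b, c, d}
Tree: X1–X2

A tree decomposition must satisfy three properties: every vertex lies in some bag; for every edge, both endpoints lie together in some bag; and for every vertex, the bags containing it form a connected subtree. Here vertex a appears in no bag, so the decomposition is invalid.

No — vertex a appears in no bag.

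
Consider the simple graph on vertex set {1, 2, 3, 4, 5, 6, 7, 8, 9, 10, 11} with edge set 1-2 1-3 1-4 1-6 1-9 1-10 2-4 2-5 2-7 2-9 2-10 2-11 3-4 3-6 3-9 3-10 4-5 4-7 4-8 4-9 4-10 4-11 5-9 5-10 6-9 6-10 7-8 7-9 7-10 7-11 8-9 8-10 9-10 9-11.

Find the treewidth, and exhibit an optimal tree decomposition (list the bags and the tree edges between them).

The largest bag has 5 vertices, giving width 4; this decomposition certifies tw(G) ≤ 4. On the other hand G contains the 5-clique {4, 7, 8, 9, 10}. A clique must lie in a single bag of any decomposition, so no decomposition can have width below 4. Hence tw(G) = 4 exactly.

Treewidth 4.
One such decomposition:
Bags: B1 = {2, 4, 5, 9, 10}  B2 = {2, 4, 7, 9, 10}  B3 = {1, 2, 4, 9, 10}  B4 = {1, 3, 4, 9, 10}  B5 = {2, 4, 7, 9, 11}  B6 = {1, 3, 6, 9, 10}  B7 = {4, 7, 8, 9, 10}
Tree: B1–B2, B1–B3, B3–B4, B2–B5, B4–B6, B2–B7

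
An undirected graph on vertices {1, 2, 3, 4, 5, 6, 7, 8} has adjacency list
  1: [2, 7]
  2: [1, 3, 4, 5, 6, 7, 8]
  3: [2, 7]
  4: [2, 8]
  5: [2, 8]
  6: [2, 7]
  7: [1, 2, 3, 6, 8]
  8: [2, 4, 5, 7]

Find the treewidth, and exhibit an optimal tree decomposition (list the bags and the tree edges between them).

Treewidth 2.
One such decomposition:
Bags: B1 = {2, 3, 7}  B2 = {2, 7, 8}  B3 = {2, 6, 7}  B4 = {1, 2, 7}  B5 = {2, 5, 8}  B6 = {2, 4, 8}
Tree: B1–B2, B1–B3, B2–B4, B2–B5, B5–B6

Each bag holds 3 vertices, so the decomposition has width 2, which upper-bounds the treewidth. On the other hand G contains the 3-clique {2, 4, 8}. A clique must lie in a single bag of any decomposition, so no decomposition can have width below 2. Therefore the treewidth is 2.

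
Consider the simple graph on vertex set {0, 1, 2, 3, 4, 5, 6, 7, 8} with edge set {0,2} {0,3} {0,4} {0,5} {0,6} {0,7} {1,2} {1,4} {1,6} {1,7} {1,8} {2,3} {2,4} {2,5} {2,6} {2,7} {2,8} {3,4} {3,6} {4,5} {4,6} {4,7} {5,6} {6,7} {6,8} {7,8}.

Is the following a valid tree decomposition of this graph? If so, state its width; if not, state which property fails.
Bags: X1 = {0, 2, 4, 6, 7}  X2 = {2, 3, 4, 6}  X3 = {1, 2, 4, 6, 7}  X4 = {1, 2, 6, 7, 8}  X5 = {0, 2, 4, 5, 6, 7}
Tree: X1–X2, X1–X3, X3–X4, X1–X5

No — edge (0,3) lies in no bag.

A tree decomposition must satisfy three properties: every vertex lies in some bag; for every edge, both endpoints lie together in some bag; and for every vertex, the bags containing it form a connected subtree. Here edge (0,3) lies in no bag, so the decomposition is invalid.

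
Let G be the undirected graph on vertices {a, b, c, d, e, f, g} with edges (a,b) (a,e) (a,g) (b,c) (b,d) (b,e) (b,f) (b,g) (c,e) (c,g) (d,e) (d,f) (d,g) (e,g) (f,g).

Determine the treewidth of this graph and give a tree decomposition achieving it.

Treewidth 3.
One such decomposition:
Bags: B1 = {a, b, e, g}  B2 = {b, d, e, g}  B3 = {b, c, e, g}  B4 = {b, d, f, g}
Tree: B1–B2, B1–B3, B2–B4

Every bag has size at most 4, so the width is 4 − 1 = 3 and tw(G) ≤ 3. On the other hand G contains the 4-clique {b, d, e, g}. A clique must lie in a single bag of any decomposition, so no decomposition can have width below 3. Therefore the treewidth is 3.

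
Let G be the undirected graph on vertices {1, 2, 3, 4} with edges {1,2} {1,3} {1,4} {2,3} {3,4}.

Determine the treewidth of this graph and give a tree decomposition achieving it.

The largest bag has 3 vertices, giving width 2; this decomposition certifies tw(G) ≤ 2. Conversely, {1, 2, 3} is a clique of size 3, and the vertices of any clique must share a bag in every tree decomposition; so some bag has ≥ 3 vertices and tw(G) ≥ 2. Combining the bounds, tw(G) = 2.

Treewidth 2.
One such decomposition:
Bags: B1 = {1, 3, 4}  B2 = {1, 2, 3}
Tree: B1–B2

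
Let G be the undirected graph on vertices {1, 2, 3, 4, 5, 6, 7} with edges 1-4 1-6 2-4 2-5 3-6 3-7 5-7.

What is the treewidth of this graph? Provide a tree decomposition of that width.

Each bag holds 3 vertices, so the decomposition has width 2, which upper-bounds the treewidth. For the lower bound, G contains the cycle 3–7–5–2–4–1–6–3, so G is not a forest; only forests have treewidth ≤ 1, hence tw(G) ≥ 2. Combining the bounds, tw(G) = 2.

Treewidth 2.
Bags: B1 = {3, 5, 7}  B2 = {2, 3, 5}  B3 = {2, 3, 4}  B4 = {1, 3, 4}  B5 = {1, 3, 6}
Tree: B1–B2, B2–B3, B3–B4, B4–B5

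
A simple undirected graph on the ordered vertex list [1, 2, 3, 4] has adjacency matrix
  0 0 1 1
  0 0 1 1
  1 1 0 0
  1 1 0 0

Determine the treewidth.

A width-2 tree decomposition is:
Bags: B1 = {2, 3, 4}  B2 = {1, 3, 4}
Tree: B1–B2
Every bag has size at most 3, so the width is 3 − 1 = 2 and tw(G) ≤ 2. For the lower bound, G contains the cycle 3–2–4–1–3, so G is not a forest; only forests have treewidth ≤ 1, hence tw(G) ≥ 2. Combining the bounds, tw(G) = 2.

2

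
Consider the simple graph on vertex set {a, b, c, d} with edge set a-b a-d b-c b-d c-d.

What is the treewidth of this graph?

2

A width-2 tree decomposition is:
Bags: B1 = {a, b, d}  B2 = {b, c, d}
Tree: B1–B2
Each bag holds 3 vertices, so the decomposition has width 2, which upper-bounds the treewidth. Conversely, {b, c, d} is a clique of size 3, and the vertices of any clique must share a bag in every tree decomposition; so some bag has ≥ 3 vertices and tw(G) ≥ 2. Therefore the treewidth is 2.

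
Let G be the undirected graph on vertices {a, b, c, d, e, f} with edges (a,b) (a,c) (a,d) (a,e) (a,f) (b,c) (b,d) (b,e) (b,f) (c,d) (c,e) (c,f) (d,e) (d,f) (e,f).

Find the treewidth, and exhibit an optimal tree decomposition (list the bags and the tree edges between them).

With just one bag of size 6, the width is 6 − 1 = 5, so tw(G) ≤ 5. For the lower bound, the 6 vertices {a, b, c, d, e, f} are pairwise adjacent, and any tree decomposition puts a clique entirely inside one bag — forcing width ≥ 5. Combining the bounds, tw(G) = 5.

Treewidth 5.
One such decomposition:
Bags: B1 = {a, b, c, d, e, f}
Tree: (single bag)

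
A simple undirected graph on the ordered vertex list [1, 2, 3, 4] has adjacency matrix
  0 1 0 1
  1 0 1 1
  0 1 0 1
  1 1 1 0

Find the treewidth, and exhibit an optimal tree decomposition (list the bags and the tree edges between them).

Each bag holds 3 vertices, so the decomposition has width 2, which upper-bounds the treewidth. Conversely, {1, 2, 4} is a clique of size 3, and the vertices of any clique must share a bag in every tree decomposition; so some bag has ≥ 3 vertices and tw(G) ≥ 2. Therefore the treewidth is 2.

Treewidth 2.
Bags: B1 = {2, 3, 4}  B2 = {1, 2, 4}
Tree: B1–B2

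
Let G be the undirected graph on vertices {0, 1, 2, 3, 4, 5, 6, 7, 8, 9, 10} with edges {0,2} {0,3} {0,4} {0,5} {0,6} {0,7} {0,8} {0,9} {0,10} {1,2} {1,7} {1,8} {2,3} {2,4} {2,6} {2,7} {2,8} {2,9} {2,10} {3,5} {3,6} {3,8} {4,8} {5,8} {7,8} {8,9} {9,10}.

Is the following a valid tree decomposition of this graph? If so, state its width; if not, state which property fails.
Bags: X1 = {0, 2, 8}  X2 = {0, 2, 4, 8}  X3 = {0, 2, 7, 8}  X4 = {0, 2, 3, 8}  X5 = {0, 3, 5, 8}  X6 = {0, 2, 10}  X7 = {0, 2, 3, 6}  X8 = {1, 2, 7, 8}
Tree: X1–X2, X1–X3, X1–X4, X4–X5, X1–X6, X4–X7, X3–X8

No — vertex 9 appears in no bag.

A tree decomposition must satisfy three properties: every vertex lies in some bag; for every edge, both endpoints lie together in some bag; and for every vertex, the bags containing it form a connected subtree. Here vertex 9 appears in no bag, so the decomposition is invalid.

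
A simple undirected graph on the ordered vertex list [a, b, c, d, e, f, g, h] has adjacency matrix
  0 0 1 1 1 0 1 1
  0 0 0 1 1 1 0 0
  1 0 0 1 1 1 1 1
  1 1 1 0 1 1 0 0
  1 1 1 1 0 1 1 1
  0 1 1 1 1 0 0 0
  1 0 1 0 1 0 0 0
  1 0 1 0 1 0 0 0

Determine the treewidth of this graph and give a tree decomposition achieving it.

Treewidth 3.
One such decomposition:
Bags: B1 = {a, c, e, h}  B2 = {a, c, d, e}  B3 = {c, d, e, f}  B4 = {a, c, e, g}  B5 = {b, d, e, f}
Tree: B1–B2, B2–B3, B1–B4, B3–B5

Every bag has size at most 4, so the width is 4 − 1 = 3 and tw(G) ≤ 3. On the other hand G contains the 4-clique {a, c, d, e}. A clique must lie in a single bag of any decomposition, so no decomposition can have width below 3. Therefore the treewidth is 3.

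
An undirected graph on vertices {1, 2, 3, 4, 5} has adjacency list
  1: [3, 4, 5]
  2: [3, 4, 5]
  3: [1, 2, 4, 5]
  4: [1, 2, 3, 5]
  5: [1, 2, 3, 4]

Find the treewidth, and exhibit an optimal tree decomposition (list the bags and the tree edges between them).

Treewidth 3.
One optimal decomposition is:
Bags: B1 = {1, 3, 4, 5}  B2 = {2, 3, 4, 5}
Tree: B1–B2

The largest bag has 4 vertices, giving width 3; this decomposition certifies tw(G) ≤ 3. Conversely, {1, 3, 4, 5} is a clique of size 4, and the vertices of any clique must share a bag in every tree decomposition; so some bag has ≥ 4 vertices and tw(G) ≥ 3. Therefore the treewidth is 3.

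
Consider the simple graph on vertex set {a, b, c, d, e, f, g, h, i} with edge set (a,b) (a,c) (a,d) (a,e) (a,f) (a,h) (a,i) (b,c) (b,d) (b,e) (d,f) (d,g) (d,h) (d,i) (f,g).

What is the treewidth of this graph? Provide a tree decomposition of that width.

Every bag has size at most 3, so the width is 3 − 1 = 2 and tw(G) ≤ 2. On the other hand G contains the 3-clique {d, f, g}. A clique must lie in a single bag of any decomposition, so no decomposition can have width below 2. The upper and lower bounds meet at 2, so that is the treewidth.

Treewidth 2.
Bags: B1 = {a, b, d}  B2 = {a, d, i}  B3 = {a, b, e}  B4 = {a, d, f}  B5 = {a, b, c}  B6 = {d, f, g}  B7 = {a, d, h}
Tree: B1–B2, B1–B3, B1–B4, B1–B5, B4–B6, B1–B7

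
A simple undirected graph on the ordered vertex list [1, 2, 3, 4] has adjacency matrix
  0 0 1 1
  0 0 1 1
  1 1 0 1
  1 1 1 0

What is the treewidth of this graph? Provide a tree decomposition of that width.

Treewidth 2.
Bags: B1 = {1, 3, 4}  B2 = {2, 3, 4}
Tree: B1–B2

The largest bag has 3 vertices, giving width 2; this decomposition certifies tw(G) ≤ 2. On the other hand G contains the 3-clique {1, 3, 4}. A clique must lie in a single bag of any decomposition, so no decomposition can have width below 2. The upper and lower bounds meet at 2, so that is the treewidth.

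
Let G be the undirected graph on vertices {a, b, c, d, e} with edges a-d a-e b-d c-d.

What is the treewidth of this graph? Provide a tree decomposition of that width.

Treewidth 1.
One optimal decomposition is:
Bags: B1 = {b, d}  B2 = {a, d}  B3 = {c, d}  B4 = {a, e}
Tree: B1–B2, B2–B3, B2–B4

Each bag holds 2 vertices, so the decomposition has width 1, which upper-bounds the treewidth. G has an edge, so its treewidth is at least 1. The upper and lower bounds meet at 1, so that is the treewidth.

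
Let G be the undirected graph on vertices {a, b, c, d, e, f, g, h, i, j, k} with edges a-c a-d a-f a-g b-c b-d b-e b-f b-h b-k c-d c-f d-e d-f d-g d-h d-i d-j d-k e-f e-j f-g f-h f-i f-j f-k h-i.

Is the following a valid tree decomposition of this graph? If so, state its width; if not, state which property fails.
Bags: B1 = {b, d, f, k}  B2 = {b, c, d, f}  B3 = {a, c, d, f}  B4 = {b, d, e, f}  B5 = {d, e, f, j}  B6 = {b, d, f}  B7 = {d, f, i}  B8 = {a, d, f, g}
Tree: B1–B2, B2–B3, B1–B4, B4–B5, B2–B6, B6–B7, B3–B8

A tree decomposition must satisfy three properties: every vertex lies in some bag; for every edge, both endpoints lie together in some bag; and for every vertex, the bags containing it form a connected subtree. Here vertex h appears in no bag, so the decomposition is invalid.

No — vertex h appears in no bag.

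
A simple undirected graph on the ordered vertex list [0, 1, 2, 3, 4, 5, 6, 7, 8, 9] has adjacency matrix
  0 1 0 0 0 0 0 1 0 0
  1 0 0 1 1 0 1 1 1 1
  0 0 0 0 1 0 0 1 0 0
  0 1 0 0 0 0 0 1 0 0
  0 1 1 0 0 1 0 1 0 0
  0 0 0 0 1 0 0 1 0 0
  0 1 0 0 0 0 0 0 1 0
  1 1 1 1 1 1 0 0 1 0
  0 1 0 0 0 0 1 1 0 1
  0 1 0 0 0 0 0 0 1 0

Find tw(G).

A width-2 tree decomposition is:
Bags: B1 = {1, 7, 8}  B2 = {1, 4, 7}  B3 = {0, 1, 7}  B4 = {2, 4, 7}  B5 = {4, 5, 7}  B6 = {1, 8, 9}  B7 = {1, 6, 8}  B8 = {1, 3, 7}
Tree: B1–B2, B1–B3, B2–B4, B2–B5, B1–B6, B6–B7, B3–B8
The largest bag has 3 vertices, giving width 2; this decomposition certifies tw(G) ≤ 2. Conversely, {1, 8, 9} is a clique of size 3, and the vertices of any clique must share a bag in every tree decomposition; so some bag has ≥ 3 vertices and tw(G) ≥ 2. Therefore the treewidth is 2.

2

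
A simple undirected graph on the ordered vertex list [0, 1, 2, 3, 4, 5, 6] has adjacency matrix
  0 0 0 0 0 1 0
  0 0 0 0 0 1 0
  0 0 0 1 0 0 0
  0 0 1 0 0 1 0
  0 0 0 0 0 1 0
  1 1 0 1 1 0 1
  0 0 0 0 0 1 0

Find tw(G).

A width-1 tree decomposition is:
Bags: B1 = {4, 5}  B2 = {1, 5}  B3 = {3, 5}  B4 = {2, 3}  B5 = {0, 5}  B6 = {5, 6}
Tree: B1–B2, B1–B3, B3–B4, B3–B5, B2–B6
The largest bag has 2 vertices, giving width 1; this decomposition certifies tw(G) ≤ 1. Since G has at least one edge (e.g. 5–4), it is not an edgeless graph, so tw(G) ≥ 1. Combining the bounds, tw(G) = 1.

1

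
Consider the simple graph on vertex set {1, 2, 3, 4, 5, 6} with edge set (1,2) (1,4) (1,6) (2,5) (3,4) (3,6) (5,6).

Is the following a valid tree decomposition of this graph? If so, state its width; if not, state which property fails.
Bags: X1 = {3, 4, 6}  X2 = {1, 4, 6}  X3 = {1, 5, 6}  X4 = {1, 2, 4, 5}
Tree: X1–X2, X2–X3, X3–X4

A tree decomposition must satisfy three properties: every vertex lies in some bag; for every edge, both endpoints lie together in some bag; and for every vertex, the bags containing it form a connected subtree. Here bags containing vertex 4 are not connected in the tree, so the decomposition is invalid.

No — bags containing vertex 4 are not connected in the tree.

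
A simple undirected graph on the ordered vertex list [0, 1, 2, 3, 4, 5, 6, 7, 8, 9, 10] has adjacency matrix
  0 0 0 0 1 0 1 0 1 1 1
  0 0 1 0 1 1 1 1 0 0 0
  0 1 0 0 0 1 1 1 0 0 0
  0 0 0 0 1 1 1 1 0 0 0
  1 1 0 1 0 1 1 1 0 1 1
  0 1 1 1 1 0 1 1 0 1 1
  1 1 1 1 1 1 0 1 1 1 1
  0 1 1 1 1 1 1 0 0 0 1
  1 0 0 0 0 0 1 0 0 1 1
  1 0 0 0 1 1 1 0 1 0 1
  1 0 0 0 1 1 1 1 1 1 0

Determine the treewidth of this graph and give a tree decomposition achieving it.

Treewidth 4.
One optimal decomposition is:
Bags: B1 = {4, 5, 6, 9, 10}  B2 = {4, 5, 6, 7, 10}  B3 = {3, 4, 5, 6, 7}  B4 = {1, 4, 5, 6, 7}  B5 = {0, 4, 6, 9, 10}  B6 = {1, 2, 5, 6, 7}  B7 = {0, 6, 8, 9, 10}
Tree: B1–B2, B2–B3, B2–B4, B1–B5, B4–B6, B5–B7

The largest bag has 5 vertices, giving width 4; this decomposition certifies tw(G) ≤ 4. Conversely, {0, 6, 8, 9, 10} is a clique of size 5, and the vertices of any clique must share a bag in every tree decomposition; so some bag has ≥ 5 vertices and tw(G) ≥ 4. Combining the bounds, tw(G) = 4.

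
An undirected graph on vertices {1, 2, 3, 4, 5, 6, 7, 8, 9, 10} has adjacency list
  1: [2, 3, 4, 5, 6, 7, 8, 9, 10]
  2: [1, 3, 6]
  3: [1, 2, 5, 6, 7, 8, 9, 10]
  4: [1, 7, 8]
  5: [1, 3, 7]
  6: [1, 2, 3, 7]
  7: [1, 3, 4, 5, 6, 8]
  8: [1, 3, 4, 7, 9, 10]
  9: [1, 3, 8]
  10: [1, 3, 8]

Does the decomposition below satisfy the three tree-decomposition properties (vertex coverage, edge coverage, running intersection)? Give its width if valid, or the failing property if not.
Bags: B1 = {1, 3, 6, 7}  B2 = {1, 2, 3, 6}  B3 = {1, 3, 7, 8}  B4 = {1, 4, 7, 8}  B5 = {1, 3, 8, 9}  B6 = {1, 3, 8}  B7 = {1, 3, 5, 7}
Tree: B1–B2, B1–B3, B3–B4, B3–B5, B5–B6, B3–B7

A tree decomposition must satisfy three properties: every vertex lies in some bag; for every edge, both endpoints lie together in some bag; and for every vertex, the bags containing it form a connected subtree. Here vertex 10 appears in no bag, so the decomposition is invalid.

No — vertex 10 appears in no bag.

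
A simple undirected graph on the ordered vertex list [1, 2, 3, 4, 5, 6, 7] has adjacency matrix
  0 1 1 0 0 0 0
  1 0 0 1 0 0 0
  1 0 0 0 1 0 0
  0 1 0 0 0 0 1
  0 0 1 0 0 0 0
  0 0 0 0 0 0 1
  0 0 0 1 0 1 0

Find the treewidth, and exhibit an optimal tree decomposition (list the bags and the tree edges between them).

The largest bag has 2 vertices, giving width 1; this decomposition certifies tw(G) ≤ 1. Any graph with an edge has treewidth ≥ 1, and G has the edge 5–3. Combining the bounds, tw(G) = 1.

Treewidth 1.
One optimal decomposition is:
Bags: B1 = {3, 5}  B2 = {1, 3}  B3 = {1, 2}  B4 = {2, 4}  B5 = {4, 7}  B6 = {6, 7}
Tree: B1–B2, B2–B3, B3–B4, B4–B5, B5–B6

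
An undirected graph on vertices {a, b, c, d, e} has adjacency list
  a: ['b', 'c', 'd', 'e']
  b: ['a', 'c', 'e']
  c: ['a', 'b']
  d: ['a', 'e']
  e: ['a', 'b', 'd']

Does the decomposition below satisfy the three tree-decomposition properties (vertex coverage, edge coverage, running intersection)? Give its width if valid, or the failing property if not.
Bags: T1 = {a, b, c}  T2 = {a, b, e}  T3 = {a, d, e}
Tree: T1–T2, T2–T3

Yes; width 2.

Every vertex of G appears in some bag (union = {a, b, c, d, e}); every edge is covered by a bag; and for each vertex v the set of bags containing v is connected in the bag tree. The decomposition is therefore valid. The largest bag has 3 vertices, so the width is 2.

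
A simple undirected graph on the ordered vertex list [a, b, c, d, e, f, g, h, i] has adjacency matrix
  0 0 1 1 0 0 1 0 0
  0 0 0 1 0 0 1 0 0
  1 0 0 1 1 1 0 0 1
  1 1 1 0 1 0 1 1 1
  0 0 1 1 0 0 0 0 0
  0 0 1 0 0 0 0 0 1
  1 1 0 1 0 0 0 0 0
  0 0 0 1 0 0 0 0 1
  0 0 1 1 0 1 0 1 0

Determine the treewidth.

2

A width-2 tree decomposition is:
Bags: B1 = {c, d, i}  B2 = {d, h, i}  B3 = {a, c, d}  B4 = {a, d, g}  B5 = {c, d, e}  B6 = {c, f, i}  B7 = {b, d, g}
Tree: B1–B2, B1–B3, B3–B4, B1–B5, B1–B6, B4–B7
Each bag holds 3 vertices, so the decomposition has width 2, which upper-bounds the treewidth. On the other hand G contains the 3-clique {a, d, g}. A clique must lie in a single bag of any decomposition, so no decomposition can have width below 2. Combining the bounds, tw(G) = 2.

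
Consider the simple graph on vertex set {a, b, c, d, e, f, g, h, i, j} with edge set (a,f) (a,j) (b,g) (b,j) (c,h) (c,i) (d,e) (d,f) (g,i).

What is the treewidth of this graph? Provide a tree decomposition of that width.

Treewidth 1.
Bags: B1 = {d, e}  B2 = {d, f}  B3 = {a, f}  B4 = {a, j}  B5 = {b, j}  B6 = {b, g}  B7 = {g, i}  B8 = {c, i}  B9 = {c, h}
Tree: B1–B2, B2–B3, B3–B4, B4–B5, B5–B6, B6–B7, B7–B8, B8–B9

Every bag has size at most 2, so the width is 2 − 1 = 1 and tw(G) ≤ 1. Since G has at least one edge (e.g. e–d), it is not an edgeless graph, so tw(G) ≥ 1. The upper and lower bounds meet at 1, so that is the treewidth.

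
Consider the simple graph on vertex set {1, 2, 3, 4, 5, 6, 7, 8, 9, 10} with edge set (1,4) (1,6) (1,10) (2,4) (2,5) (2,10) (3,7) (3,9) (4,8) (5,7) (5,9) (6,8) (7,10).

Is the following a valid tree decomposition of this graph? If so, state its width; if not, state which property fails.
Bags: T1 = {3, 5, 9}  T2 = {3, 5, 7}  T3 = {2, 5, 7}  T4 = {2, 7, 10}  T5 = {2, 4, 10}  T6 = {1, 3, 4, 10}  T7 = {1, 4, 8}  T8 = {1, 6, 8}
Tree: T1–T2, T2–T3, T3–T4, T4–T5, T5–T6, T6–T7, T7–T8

No — bags containing vertex 3 are not connected in the tree.

A tree decomposition must satisfy three properties: every vertex lies in some bag; for every edge, both endpoints lie together in some bag; and for every vertex, the bags containing it form a connected subtree. Here bags containing vertex 3 are not connected in the tree, so the decomposition is invalid.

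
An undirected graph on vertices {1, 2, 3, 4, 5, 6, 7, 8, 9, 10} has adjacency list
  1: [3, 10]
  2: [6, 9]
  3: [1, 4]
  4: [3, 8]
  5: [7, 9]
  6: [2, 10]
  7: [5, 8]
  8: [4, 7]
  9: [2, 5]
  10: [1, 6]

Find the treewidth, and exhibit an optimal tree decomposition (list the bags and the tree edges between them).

The largest bag has 3 vertices, giving width 2; this decomposition certifies tw(G) ≤ 2. Since 6–10–1–3–4–8–7–5–9–2–6 is a cycle in G, G is not acyclic. Forests are exactly the graphs of treewidth ≤ 1, so tw(G) ≥ 2. Hence tw(G) = 2 exactly.

Treewidth 2.
Bags: B1 = {1, 6, 10}  B2 = {1, 3, 6}  B3 = {3, 4, 6}  B4 = {4, 6, 8}  B5 = {6, 7, 8}  B6 = {5, 6, 7}  B7 = {5, 6, 9}  B8 = {2, 6, 9}
Tree: B1–B2, B2–B3, B3–B4, B4–B5, B5–B6, B6–B7, B7–B8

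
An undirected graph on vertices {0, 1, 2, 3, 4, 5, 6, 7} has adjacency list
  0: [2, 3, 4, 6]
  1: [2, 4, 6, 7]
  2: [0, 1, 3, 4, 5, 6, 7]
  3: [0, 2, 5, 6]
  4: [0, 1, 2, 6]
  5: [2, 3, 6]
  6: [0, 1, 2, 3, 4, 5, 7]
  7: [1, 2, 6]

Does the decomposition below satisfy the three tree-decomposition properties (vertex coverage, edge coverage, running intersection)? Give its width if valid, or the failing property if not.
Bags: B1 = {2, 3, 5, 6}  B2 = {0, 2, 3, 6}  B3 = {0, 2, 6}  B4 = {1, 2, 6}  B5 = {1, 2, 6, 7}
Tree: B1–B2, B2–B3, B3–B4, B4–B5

No — vertex 4 appears in no bag.

A tree decomposition must satisfy three properties: every vertex lies in some bag; for every edge, both endpoints lie together in some bag; and for every vertex, the bags containing it form a connected subtree. Here vertex 4 appears in no bag, so the decomposition is invalid.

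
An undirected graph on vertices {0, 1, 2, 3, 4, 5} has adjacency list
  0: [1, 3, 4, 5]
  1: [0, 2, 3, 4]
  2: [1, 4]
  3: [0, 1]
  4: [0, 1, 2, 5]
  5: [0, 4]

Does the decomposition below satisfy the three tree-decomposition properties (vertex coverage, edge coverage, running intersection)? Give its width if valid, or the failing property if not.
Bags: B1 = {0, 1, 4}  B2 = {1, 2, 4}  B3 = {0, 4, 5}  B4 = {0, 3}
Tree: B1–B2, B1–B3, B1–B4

No — edge (1,3) lies in no bag.

A tree decomposition must satisfy three properties: every vertex lies in some bag; for every edge, both endpoints lie together in some bag; and for every vertex, the bags containing it form a connected subtree. Here edge (1,3) lies in no bag, so the decomposition is invalid.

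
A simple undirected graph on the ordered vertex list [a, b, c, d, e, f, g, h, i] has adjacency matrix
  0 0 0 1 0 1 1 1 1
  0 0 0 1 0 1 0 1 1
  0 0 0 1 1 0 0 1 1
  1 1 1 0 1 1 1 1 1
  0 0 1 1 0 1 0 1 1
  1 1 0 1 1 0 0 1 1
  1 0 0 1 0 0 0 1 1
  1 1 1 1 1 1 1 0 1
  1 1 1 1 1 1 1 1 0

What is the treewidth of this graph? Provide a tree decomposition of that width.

Treewidth 4.
Bags: B1 = {b, d, f, h, i}  B2 = {a, d, f, h, i}  B3 = {a, d, g, h, i}  B4 = {d, e, f, h, i}  B5 = {c, d, e, h, i}
Tree: B1–B2, B2–B3, B1–B4, B4–B5

The largest bag has 5 vertices, giving width 4; this decomposition certifies tw(G) ≤ 4. For the lower bound, the 5 vertices {a, d, g, h, i} are pairwise adjacent, and any tree decomposition puts a clique entirely inside one bag — forcing width ≥ 4. Therefore the treewidth is 4.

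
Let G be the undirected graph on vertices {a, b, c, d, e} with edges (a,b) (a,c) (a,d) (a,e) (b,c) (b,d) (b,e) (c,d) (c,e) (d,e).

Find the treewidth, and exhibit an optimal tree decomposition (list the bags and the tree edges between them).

With just one bag of size 5, the width is 5 − 1 = 4, so tw(G) ≤ 4. On the other hand G contains the 5-clique {a, b, c, d, e}. A clique must lie in a single bag of any decomposition, so no decomposition can have width below 4. Hence tw(G) = 4 exactly.

Treewidth 4.
One such decomposition:
Bags: B1 = {a, b, c, d, e}
Tree: (single bag)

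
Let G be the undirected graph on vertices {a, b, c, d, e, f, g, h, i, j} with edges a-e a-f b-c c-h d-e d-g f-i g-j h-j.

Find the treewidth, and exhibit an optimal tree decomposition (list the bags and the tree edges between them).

The largest bag has 2 vertices, giving width 1; this decomposition certifies tw(G) ≤ 1. G has an edge, so its treewidth is at least 1. The upper and lower bounds meet at 1, so that is the treewidth.

Treewidth 1.
Bags: B1 = {b, c}  B2 = {c, h}  B3 = {h, j}  B4 = {g, j}  B5 = {d, g}  B6 = {d, e}  B7 = {a, e}  B8 = {a, f}  B9 = {f, i}
Tree: B1–B2, B2–B3, B3–B4, B4–B5, B5–B6, B6–B7, B7–B8, B8–B9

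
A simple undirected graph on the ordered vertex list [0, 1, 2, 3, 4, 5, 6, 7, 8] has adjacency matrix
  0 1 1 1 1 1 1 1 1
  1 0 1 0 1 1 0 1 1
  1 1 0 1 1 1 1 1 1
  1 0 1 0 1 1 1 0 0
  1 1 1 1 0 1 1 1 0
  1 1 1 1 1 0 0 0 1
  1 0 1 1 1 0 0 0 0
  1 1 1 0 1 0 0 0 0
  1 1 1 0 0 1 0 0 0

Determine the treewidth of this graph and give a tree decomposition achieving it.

Each bag holds 5 vertices, so the decomposition has width 4, which upper-bounds the treewidth. Conversely, {0, 1, 2, 5, 8} is a clique of size 5, and the vertices of any clique must share a bag in every tree decomposition; so some bag has ≥ 5 vertices and tw(G) ≥ 4. Combining the bounds, tw(G) = 4.

Treewidth 4.
One optimal decomposition is:
Bags: B1 = {0, 2, 3, 4, 6}  B2 = {0, 2, 3, 4, 5}  B3 = {0, 1, 2, 4, 5}  B4 = {0, 1, 2, 4, 7}  B5 = {0, 1, 2, 5, 8}
Tree: B1–B2, B2–B3, B3–B4, B3–B5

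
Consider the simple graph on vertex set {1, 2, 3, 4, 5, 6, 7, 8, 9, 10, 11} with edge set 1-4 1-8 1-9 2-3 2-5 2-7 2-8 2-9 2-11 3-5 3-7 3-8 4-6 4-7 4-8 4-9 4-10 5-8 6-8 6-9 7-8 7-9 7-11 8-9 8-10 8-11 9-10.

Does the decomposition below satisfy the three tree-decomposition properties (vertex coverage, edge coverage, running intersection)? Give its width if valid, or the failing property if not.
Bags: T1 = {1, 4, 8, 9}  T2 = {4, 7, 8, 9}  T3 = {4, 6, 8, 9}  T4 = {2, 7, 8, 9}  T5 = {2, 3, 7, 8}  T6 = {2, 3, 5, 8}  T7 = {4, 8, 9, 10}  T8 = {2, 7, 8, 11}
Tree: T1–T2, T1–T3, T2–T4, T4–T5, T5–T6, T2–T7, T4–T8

Yes; width 3.

Every vertex of G appears in some bag (union = {1, 2, 3, 4, 5, 6, 7, 8, 9, 10, 11}); every edge is covered by a bag; and for each vertex v the set of bags containing v is connected in the bag tree. The decomposition is therefore valid. The largest bag has 4 vertices, so the width is 3.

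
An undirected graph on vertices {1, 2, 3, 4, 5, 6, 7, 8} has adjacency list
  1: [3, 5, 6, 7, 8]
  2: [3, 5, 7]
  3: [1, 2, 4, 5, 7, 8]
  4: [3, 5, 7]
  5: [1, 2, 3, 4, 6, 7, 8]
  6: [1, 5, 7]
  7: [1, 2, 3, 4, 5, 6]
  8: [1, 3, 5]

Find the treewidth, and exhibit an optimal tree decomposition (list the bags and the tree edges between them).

The largest bag has 4 vertices, giving width 3; this decomposition certifies tw(G) ≤ 3. On the other hand G contains the 4-clique {1, 3, 5, 8}. A clique must lie in a single bag of any decomposition, so no decomposition can have width below 3. The upper and lower bounds meet at 3, so that is the treewidth.

Treewidth 3.
Bags: B1 = {1, 3, 5, 8}  B2 = {1, 3, 5, 7}  B3 = {2, 3, 5, 7}  B4 = {3, 4, 5, 7}  B5 = {1, 5, 6, 7}
Tree: B1–B2, B2–B3, B3–B4, B2–B5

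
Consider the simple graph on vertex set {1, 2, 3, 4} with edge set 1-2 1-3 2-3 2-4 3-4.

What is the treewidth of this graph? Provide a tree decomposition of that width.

Each bag holds 3 vertices, so the decomposition has width 2, which upper-bounds the treewidth. On the other hand G contains the 3-clique {1, 2, 3}. A clique must lie in a single bag of any decomposition, so no decomposition can have width below 2. The upper and lower bounds meet at 2, so that is the treewidth.

Treewidth 2.
One optimal decomposition is:
Bags: B1 = {2, 3, 4}  B2 = {1, 2, 3}
Tree: B1–B2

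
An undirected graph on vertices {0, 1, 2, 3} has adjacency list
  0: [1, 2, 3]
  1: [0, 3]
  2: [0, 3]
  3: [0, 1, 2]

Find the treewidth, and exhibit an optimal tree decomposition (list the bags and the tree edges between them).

The largest bag has 3 vertices, giving width 2; this decomposition certifies tw(G) ≤ 2. For the lower bound, the 3 vertices {0, 1, 3} are pairwise adjacent, and any tree decomposition puts a clique entirely inside one bag — forcing width ≥ 2. Hence tw(G) = 2 exactly.

Treewidth 2.
One such decomposition:
Bags: B1 = {0, 1, 3}  B2 = {0, 2, 3}
Tree: B1–B2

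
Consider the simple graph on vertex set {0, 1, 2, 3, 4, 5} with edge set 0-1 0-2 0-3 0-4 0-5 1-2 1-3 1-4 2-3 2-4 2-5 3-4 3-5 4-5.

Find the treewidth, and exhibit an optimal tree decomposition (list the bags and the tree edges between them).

The largest bag has 5 vertices, giving width 4; this decomposition certifies tw(G) ≤ 4. Conversely, {0, 1, 2, 3, 4} is a clique of size 5, and the vertices of any clique must share a bag in every tree decomposition; so some bag has ≥ 5 vertices and tw(G) ≥ 4. The upper and lower bounds meet at 4, so that is the treewidth.

Treewidth 4.
One optimal decomposition is:
Bags: B1 = {0, 2, 3, 4, 5}  B2 = {0, 1, 2, 3, 4}
Tree: B1–B2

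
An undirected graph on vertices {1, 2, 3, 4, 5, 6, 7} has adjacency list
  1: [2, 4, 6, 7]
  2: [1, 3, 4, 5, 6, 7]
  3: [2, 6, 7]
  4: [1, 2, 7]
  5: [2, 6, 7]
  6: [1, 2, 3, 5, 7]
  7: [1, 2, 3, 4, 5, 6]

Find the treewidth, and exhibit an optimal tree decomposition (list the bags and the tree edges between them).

Treewidth 3.
One optimal decomposition is:
Bags: B1 = {1, 2, 4, 7}  B2 = {1, 2, 6, 7}  B3 = {2, 3, 6, 7}  B4 = {2, 5, 6, 7}
Tree: B1–B2, B2–B3, B3–B4

Every bag has size at most 4, so the width is 4 − 1 = 3 and tw(G) ≤ 3. For the lower bound, the 4 vertices {1, 2, 4, 7} are pairwise adjacent, and any tree decomposition puts a clique entirely inside one bag — forcing width ≥ 3. The upper and lower bounds meet at 3, so that is the treewidth.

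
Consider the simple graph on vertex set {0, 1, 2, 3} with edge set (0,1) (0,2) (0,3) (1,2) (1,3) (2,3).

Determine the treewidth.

A width-3 tree decomposition is:
Bags: B1 = {0, 1, 2, 3}
Tree: (single bag)
A single bag containing all 4 vertices is trivially a valid decomposition of width 3. Conversely, {0, 1, 2, 3} is a clique of size 4, and the vertices of any clique must share a bag in every tree decomposition; so some bag has ≥ 4 vertices and tw(G) ≥ 3. Hence tw(G) = 3 exactly.

3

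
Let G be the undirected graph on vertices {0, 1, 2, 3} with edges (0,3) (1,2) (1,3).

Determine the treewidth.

1

A width-1 tree decomposition is:
Bags: B1 = {1, 3}  B2 = {0, 3}  B3 = {1, 2}
Tree: B1–B2, B1–B3
The largest bag has 2 vertices, giving width 1; this decomposition certifies tw(G) ≤ 1. G has an edge, so its treewidth is at least 1. Combining the bounds, tw(G) = 1.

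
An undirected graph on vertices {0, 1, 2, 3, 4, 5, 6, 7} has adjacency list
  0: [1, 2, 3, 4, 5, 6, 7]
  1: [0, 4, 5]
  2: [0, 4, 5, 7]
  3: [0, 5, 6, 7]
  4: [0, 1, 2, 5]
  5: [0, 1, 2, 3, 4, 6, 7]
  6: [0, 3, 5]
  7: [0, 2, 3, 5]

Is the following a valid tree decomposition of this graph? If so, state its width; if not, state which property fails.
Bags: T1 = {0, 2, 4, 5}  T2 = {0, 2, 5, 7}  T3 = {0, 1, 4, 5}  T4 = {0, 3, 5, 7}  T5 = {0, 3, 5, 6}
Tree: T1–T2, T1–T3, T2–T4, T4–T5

Yes; width 3.

Every vertex of G appears in some bag (union = {0, 1, 2, 3, 4, 5, 6, 7}); every edge is covered by a bag; and for each vertex v the set of bags containing v is connected in the bag tree. The decomposition is therefore valid. The largest bag has 4 vertices, so the width is 3.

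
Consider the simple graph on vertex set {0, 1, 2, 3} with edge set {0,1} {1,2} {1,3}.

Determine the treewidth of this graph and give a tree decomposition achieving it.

The largest bag has 2 vertices, giving width 1; this decomposition certifies tw(G) ≤ 1. G has an edge, so its treewidth is at least 1. Hence tw(G) = 1 exactly.

Treewidth 1.
One optimal decomposition is:
Bags: B1 = {0, 1}  B2 = {1, 3}  B3 = {1, 2}
Tree: B1–B2, B2–B3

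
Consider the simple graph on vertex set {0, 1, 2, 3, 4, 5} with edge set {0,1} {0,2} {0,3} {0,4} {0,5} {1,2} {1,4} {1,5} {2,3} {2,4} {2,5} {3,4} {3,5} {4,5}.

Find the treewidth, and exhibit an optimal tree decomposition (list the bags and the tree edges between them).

Every bag has size at most 5, so the width is 5 − 1 = 4 and tw(G) ≤ 4. On the other hand G contains the 5-clique {0, 1, 2, 4, 5}. A clique must lie in a single bag of any decomposition, so no decomposition can have width below 4. The upper and lower bounds meet at 4, so that is the treewidth.

Treewidth 4.
One optimal decomposition is:
Bags: B1 = {0, 1, 2, 4, 5}  B2 = {0, 2, 3, 4, 5}
Tree: B1–B2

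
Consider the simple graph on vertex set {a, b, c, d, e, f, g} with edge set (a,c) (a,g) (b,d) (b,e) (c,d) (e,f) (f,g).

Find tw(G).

2

A width-2 tree decomposition is:
Bags: B1 = {a, c, g}  B2 = {c, d, g}  B3 = {b, d, g}  B4 = {b, e, g}  B5 = {e, f, g}
Tree: B1–B2, B2–B3, B3–B4, B4–B5
Every bag has size at most 3, so the width is 3 − 1 = 2 and tw(G) ≤ 2. Since g–a–c–d–b–e–f–g is a cycle in G, G is not acyclic. Forests are exactly the graphs of treewidth ≤ 1, so tw(G) ≥ 2. Combining the bounds, tw(G) = 2.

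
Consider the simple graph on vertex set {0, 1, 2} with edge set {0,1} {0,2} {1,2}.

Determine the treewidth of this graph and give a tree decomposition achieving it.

With just one bag of size 3, the width is 3 − 1 = 2, so tw(G) ≤ 2. On the other hand G contains the 3-clique {0, 1, 2}. A clique must lie in a single bag of any decomposition, so no decomposition can have width below 2. Hence tw(G) = 2 exactly.

Treewidth 2.
Bags: B1 = {0, 1, 2}
Tree: (single bag)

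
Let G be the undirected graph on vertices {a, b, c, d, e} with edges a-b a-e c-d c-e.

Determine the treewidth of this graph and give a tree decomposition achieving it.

Treewidth 1.
Bags: B1 = {a, e}  B2 = {c, e}  B3 = {c, d}  B4 = {a, b}
Tree: B1–B2, B2–B3, B1–B4

Each bag holds 2 vertices, so the decomposition has width 1, which upper-bounds the treewidth. G has an edge, so its treewidth is at least 1. The upper and lower bounds meet at 1, so that is the treewidth.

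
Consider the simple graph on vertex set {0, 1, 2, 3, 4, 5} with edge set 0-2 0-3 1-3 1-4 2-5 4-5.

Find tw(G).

2

A width-2 tree decomposition is:
Bags: B1 = {1, 3, 4}  B2 = {0, 3, 4}  B3 = {0, 2, 4}  B4 = {2, 4, 5}
Tree: B1–B2, B2–B3, B3–B4
Every bag has size at most 3, so the width is 3 − 1 = 2 and tw(G) ≤ 2. For the lower bound, G contains the cycle 4–1–3–0–2–5–4, so G is not a forest; only forests have treewidth ≤ 1, hence tw(G) ≥ 2. Combining the bounds, tw(G) = 2.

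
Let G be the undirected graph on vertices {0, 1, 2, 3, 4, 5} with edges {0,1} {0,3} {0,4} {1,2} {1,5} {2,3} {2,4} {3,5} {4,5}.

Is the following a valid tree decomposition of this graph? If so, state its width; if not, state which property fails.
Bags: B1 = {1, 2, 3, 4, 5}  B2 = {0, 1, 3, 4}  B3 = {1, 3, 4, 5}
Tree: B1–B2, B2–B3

A tree decomposition must satisfy three properties: every vertex lies in some bag; for every edge, both endpoints lie together in some bag; and for every vertex, the bags containing it form a connected subtree. Here bags containing vertex 5 are not connected in the tree, so the decomposition is invalid.

No — bags containing vertex 5 are not connected in the tree.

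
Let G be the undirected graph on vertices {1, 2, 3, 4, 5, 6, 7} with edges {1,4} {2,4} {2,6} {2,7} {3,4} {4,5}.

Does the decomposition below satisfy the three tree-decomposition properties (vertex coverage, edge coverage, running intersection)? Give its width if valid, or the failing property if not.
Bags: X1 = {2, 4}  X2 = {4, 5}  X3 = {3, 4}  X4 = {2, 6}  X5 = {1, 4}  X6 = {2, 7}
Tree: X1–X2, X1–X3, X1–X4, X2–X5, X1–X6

Yes; width 1.

Every vertex of G appears in some bag (union = {1, 2, 3, 4, 5, 6, 7}); every edge is covered by a bag; and for each vertex v the set of bags containing v is connected in the bag tree. The decomposition is therefore valid. The largest bag has 2 vertices, so the width is 1.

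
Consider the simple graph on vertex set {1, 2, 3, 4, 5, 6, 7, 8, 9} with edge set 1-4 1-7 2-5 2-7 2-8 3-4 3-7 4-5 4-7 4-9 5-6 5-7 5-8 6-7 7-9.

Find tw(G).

A width-2 tree decomposition is:
Bags: B1 = {4, 7, 9}  B2 = {1, 4, 7}  B3 = {4, 5, 7}  B4 = {2, 5, 7}  B5 = {5, 6, 7}  B6 = {3, 4, 7}  B7 = {2, 5, 8}
Tree: B1–B2, B2–B3, B3–B4, B4–B5, B3–B6, B4–B7
Each bag holds 3 vertices, so the decomposition has width 2, which upper-bounds the treewidth. For the lower bound, the 3 vertices {2, 5, 8} are pairwise adjacent, and any tree decomposition puts a clique entirely inside one bag — forcing width ≥ 2. Therefore the treewidth is 2.

2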